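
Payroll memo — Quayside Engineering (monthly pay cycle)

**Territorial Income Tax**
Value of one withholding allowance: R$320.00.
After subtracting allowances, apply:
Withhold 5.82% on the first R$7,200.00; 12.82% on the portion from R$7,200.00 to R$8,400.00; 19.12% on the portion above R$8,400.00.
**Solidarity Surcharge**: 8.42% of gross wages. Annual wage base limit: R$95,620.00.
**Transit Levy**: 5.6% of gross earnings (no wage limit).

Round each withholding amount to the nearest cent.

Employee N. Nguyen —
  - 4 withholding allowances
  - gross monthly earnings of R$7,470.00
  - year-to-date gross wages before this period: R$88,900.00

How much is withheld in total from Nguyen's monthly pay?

R$1,344.40

Territorial Income Tax: taxable = R$7,470.00 − 4×R$320.00 = R$6,190.00
  5.82% × R$6,190.00 = R$360.26
Solidarity Surcharge: cap R$95,620.00 − YTD R$88,900.00 = R$6,720.00 subject; 8.42% × R$6,720.00 = R$565.82
Transit Levy: 5.6% × R$7,470.00 = R$418.32
Total: R$360.26 + R$565.82 + R$418.32 = R$1,344.40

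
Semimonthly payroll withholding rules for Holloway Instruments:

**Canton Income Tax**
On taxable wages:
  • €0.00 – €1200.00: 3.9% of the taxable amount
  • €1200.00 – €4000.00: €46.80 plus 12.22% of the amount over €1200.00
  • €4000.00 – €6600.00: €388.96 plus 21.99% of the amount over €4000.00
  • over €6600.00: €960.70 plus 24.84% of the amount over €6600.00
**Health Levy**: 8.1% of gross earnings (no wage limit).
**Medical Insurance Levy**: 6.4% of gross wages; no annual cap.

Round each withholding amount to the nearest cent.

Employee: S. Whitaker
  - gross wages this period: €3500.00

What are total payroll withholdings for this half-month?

€835.36

Canton Income Tax: taxable = €3500.00
  €46.80 + 12.22% × (€3500.00 − €1200.00) = €46.80 + 12.22% × €2300.00 = €327.86
Health Levy: 8.1% × €3500.00 = €283.50
Medical Insurance Levy: 6.4% × €3500.00 = €224.00
Total: €327.86 + €283.50 + €224.00 = €835.36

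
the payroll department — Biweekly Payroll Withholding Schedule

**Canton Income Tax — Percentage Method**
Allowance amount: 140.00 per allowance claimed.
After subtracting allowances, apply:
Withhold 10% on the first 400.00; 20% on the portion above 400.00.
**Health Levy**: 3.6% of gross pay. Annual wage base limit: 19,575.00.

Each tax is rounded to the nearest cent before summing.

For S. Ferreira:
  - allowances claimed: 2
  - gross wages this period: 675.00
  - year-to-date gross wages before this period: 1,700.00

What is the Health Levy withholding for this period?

Health Levy: 3.6% × 675.00 = 24.30

24.30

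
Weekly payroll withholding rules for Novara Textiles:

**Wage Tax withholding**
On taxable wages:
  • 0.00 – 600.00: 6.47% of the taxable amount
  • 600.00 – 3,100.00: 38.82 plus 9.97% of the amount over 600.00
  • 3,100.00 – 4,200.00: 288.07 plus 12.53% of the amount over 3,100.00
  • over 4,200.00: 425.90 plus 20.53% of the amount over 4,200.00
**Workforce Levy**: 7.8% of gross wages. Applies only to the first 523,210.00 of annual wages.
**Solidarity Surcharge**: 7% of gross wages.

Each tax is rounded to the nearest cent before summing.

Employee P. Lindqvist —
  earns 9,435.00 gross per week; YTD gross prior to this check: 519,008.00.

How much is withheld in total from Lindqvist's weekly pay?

2,488.86

Wage Tax: taxable = 9,435.00
  425.90 + 20.53% × (9,435.00 − 4,200.00) = 425.90 + 20.53% × 5,235.00 = 1,500.65
Workforce Levy: cap 523,210.00 − YTD 519,008.00 = 4,202.00 subject; 7.8% × 4,202.00 = 327.76
Solidarity Surcharge: 7% × 9,435.00 = 660.45
Total: 1,500.65 + 327.76 + 660.45 = 2,488.86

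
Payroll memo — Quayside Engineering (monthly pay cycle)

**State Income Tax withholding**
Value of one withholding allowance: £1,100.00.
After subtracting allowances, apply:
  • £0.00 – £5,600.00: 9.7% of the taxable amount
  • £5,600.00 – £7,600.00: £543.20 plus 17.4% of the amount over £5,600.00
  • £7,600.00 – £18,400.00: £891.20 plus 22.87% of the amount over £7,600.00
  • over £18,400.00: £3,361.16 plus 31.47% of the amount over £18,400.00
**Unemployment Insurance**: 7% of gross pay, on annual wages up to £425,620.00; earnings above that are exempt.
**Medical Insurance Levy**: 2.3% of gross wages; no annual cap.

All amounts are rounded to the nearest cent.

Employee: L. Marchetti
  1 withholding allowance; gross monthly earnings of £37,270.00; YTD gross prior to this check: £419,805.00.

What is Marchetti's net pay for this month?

£27,052.36

State Income Tax: taxable = £37,270.00 − 1×£1,100.00 = £36,170.00
  £3,361.16 + 31.47% × (£36,170.00 − £18,400.00) = £3,361.16 + 31.47% × £17,770.00 = £8,953.38
Unemployment Insurance: cap £425,620.00 − YTD £419,805.00 = £5,815.00 subject; 7% × £5,815.00 = £407.05
Medical Insurance Levy: 2.3% × £37,270.00 = £857.21
Total withheld: £8,953.38 + £407.05 + £857.21 = £10,217.64
Net pay: £37,270.00 − £10,217.64 = £27,052.36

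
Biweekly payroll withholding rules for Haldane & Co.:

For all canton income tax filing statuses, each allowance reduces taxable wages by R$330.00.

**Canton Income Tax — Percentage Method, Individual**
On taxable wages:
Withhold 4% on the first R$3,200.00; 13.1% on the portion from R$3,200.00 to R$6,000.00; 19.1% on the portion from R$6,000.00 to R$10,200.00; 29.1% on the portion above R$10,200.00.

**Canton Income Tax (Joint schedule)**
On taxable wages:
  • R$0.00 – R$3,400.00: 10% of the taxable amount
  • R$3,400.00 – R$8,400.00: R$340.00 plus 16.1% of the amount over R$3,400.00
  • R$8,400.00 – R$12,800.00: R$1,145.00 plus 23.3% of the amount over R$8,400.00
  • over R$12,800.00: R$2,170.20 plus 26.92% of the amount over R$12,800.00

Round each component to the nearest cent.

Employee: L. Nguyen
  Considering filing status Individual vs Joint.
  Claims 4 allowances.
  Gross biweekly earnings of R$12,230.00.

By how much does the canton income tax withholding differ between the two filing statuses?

R$226.22

Canton Income Tax (Individual): taxable = R$12,230.00 − 4×R$330.00 = R$10,910.00
  R$1,297.00 + 29.1% × (R$10,910.00 − R$10,200.00) = R$1,297.00 + 29.1% × R$710.00 = R$1,503.61
Canton Income Tax (Joint): taxable = R$12,230.00 − 4×R$330.00 = R$10,910.00
  R$1,145.00 + 23.3% × (R$10,910.00 − R$8,400.00) = R$1,145.00 + 23.3% × R$2,510.00 = R$1,729.83
Difference: |R$1,503.61 − R$1,729.83| = R$226.22 (higher under Joint)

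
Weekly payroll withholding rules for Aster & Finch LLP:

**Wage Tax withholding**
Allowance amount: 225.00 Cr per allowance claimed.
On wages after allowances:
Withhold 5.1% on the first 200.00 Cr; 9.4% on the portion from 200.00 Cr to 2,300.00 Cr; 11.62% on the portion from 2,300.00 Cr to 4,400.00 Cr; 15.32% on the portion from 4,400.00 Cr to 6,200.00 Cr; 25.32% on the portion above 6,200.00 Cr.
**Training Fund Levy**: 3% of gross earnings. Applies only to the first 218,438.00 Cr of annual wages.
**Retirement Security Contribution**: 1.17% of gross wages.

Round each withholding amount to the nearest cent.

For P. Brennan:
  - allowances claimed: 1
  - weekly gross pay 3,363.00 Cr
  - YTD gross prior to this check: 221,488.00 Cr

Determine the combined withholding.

344.33 Cr

Wage Tax: taxable = 3,363.00 Cr − 1×225.00 Cr = 3,138.00 Cr
  207.60 Cr + 11.62% × (3,138.00 Cr − 2,300.00 Cr) = 207.60 Cr + 11.62% × 838.00 Cr = 304.98 Cr
Training Fund Levy: YTD 221,488.00 Cr ≥ cap 218,438.00 Cr → 0.00 Cr
Retirement Security Contribution: 1.17% × 3,363.00 Cr = 39.35 Cr
Total: 304.98 Cr + 0.00 Cr + 39.35 Cr = 344.33 Cr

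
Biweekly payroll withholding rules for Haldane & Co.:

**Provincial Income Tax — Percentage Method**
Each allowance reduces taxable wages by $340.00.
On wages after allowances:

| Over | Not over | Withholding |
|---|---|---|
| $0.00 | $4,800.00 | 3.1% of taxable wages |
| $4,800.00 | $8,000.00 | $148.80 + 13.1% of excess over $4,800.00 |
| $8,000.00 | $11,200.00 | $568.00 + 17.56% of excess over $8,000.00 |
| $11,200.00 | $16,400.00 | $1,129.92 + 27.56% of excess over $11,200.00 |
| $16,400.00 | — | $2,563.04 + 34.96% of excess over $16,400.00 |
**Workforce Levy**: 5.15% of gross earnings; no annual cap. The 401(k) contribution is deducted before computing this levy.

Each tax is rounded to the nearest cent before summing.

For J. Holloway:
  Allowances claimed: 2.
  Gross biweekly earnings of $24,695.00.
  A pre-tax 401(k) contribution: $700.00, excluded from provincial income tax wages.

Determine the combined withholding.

$6,216.26

Provincial Income Tax: taxable = $24,695.00 − $700.00 − 2×$340.00 = $23,315.00
  $2,563.04 + 34.96% × ($23,315.00 − $16,400.00) = $2,563.04 + 34.96% × $6,915.00 = $4,980.52
Workforce Levy: 5.15% × $23,995.00 = $1,235.74
Total: $4,980.52 + $1,235.74 = $6,216.26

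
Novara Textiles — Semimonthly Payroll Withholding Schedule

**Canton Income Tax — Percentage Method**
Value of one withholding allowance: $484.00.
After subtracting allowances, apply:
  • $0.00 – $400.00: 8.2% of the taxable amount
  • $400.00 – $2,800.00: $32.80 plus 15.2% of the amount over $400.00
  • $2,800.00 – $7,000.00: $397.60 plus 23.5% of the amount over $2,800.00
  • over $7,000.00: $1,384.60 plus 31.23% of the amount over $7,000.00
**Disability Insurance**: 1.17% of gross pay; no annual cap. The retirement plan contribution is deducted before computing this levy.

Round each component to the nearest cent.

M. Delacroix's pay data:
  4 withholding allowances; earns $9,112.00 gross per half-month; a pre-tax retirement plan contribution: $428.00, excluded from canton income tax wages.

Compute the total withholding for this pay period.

$1,426.98

Canton Income Tax: taxable = $9,112.00 − $428.00 − 4×$484.00 = $6,748.00
  $397.60 + 23.5% × ($6,748.00 − $2,800.00) = $397.60 + 23.5% × $3,948.00 = $1,325.38
Disability Insurance: 1.17% × $8,684.00 = $101.60
Total: $1,325.38 + $101.60 = $1,426.98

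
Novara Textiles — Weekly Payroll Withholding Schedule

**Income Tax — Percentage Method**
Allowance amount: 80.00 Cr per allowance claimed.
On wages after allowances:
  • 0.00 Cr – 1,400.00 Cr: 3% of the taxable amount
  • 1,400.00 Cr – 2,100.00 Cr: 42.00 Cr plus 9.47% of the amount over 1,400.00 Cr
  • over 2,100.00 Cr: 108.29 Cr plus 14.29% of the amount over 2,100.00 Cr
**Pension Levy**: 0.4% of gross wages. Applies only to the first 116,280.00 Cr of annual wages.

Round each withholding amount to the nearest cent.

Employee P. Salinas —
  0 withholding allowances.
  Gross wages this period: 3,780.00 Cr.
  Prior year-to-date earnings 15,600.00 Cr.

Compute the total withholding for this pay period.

363.48 Cr

Income Tax: taxable = 3,780.00 Cr
  108.29 Cr + 14.29% × (3,780.00 Cr − 2,100.00 Cr) = 108.29 Cr + 14.29% × 1,680.00 Cr = 348.36 Cr
Pension Levy: 0.4% × 3,780.00 Cr = 15.12 Cr
Total: 348.36 Cr + 15.12 Cr = 363.48 Cr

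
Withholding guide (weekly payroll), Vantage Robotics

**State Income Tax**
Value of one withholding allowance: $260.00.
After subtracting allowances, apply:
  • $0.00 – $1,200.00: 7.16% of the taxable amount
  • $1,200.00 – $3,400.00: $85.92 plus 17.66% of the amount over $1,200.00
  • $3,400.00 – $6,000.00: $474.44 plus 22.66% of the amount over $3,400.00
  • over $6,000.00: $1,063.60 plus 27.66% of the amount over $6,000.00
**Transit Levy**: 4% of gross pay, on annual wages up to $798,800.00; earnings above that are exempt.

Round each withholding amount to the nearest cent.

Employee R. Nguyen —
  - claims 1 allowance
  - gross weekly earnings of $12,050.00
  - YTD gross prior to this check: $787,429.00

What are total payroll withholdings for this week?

State Income Tax: taxable = $12,050.00 − 1×$260.00 = $11,790.00
  $1,063.60 + 27.66% × ($11,790.00 − $6,000.00) = $1,063.60 + 27.66% × $5,790.00 = $2,665.11
Transit Levy: cap $798,800.00 − YTD $787,429.00 = $11,371.00 subject; 4% × $11,371.00 = $454.84
Total: $2,665.11 + $454.84 = $3,119.95

$3,119.95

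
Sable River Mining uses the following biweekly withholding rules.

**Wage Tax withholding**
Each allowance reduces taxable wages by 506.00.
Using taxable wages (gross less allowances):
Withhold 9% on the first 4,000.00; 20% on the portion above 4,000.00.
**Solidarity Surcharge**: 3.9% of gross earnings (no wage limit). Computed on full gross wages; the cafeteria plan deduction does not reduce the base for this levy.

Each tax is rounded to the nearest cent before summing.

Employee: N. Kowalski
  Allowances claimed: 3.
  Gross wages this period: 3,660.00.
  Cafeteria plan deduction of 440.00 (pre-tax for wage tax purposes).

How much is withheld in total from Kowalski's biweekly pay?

295.92

Wage Tax: taxable = 3,660.00 − 440.00 − 3×506.00 = 1,702.00
  9% × 1,702.00 = 153.18
Solidarity Surcharge: 3.9% × 3,660.00 = 142.74
Total: 153.18 + 142.74 = 295.92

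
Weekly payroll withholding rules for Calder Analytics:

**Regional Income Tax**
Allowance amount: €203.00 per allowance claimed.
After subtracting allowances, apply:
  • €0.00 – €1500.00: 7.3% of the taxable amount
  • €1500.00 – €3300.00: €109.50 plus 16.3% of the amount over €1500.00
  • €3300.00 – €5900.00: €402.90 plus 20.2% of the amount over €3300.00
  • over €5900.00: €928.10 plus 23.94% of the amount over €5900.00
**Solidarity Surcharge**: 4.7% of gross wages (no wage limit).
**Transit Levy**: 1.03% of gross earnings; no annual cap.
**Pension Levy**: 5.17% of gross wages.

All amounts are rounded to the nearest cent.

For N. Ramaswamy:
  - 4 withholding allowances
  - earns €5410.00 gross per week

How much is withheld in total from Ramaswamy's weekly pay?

Regional Income Tax: taxable = €5410.00 − 4×€203.00 = €4598.00
  €402.90 + 20.2% × (€4598.00 − €3300.00) = €402.90 + 20.2% × €1298.00 = €665.10
Solidarity Surcharge: 4.7% × €5410.00 = €254.27
Transit Levy: 1.03% × €5410.00 = €55.72
Pension Levy: 5.17% × €5410.00 = €279.70
Total: €665.10 + €254.27 + €55.72 + €279.70 = €1254.79

€1254.79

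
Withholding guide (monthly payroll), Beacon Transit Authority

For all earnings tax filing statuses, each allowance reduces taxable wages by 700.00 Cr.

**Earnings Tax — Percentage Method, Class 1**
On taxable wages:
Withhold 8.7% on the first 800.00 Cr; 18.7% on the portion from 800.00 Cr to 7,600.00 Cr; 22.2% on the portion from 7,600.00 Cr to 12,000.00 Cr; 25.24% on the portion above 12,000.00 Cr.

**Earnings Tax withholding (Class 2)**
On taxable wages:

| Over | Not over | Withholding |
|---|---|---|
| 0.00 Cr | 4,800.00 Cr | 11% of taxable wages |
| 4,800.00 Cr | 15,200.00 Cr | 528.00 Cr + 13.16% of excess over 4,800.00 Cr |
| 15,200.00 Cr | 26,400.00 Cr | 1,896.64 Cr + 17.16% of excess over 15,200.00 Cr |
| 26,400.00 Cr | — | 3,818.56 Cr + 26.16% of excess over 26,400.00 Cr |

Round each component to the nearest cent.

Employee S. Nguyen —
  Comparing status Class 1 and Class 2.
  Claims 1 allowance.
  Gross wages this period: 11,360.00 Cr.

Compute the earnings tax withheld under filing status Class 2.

Earnings Tax (Class 2): taxable = 11,360.00 Cr − 1×700.00 Cr = 10,660.00 Cr
  528.00 Cr + 13.16% × (10,660.00 Cr − 4,800.00 Cr) = 528.00 Cr + 13.16% × 5,860.00 Cr = 1,299.18 Cr

1,299.18 Cr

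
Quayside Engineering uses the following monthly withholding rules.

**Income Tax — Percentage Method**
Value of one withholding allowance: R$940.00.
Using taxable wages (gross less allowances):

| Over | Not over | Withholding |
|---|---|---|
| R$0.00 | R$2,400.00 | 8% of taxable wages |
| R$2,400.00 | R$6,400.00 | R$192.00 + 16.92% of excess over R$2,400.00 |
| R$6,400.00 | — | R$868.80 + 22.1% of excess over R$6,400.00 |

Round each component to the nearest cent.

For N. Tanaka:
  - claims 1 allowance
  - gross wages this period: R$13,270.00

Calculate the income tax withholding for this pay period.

Income Tax: taxable = R$13,270.00 − 1×R$940.00 = R$12,330.00
  R$868.80 + 22.1% × (R$12,330.00 − R$6,400.00) = R$868.80 + 22.1% × R$5,930.00 = R$2,179.33

R$2,179.33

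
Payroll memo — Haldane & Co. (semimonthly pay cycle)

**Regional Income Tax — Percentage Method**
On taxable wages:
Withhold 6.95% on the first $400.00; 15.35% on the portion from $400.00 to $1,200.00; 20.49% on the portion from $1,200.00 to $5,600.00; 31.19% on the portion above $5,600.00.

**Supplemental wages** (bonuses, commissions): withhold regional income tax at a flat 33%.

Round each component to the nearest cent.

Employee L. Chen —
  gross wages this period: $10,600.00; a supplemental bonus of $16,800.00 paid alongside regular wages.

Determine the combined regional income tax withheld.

$8,155.66

Regional Income Tax: taxable = $10,600.00
  $1,052.16 + 31.19% × ($10,600.00 − $5,600.00) = $1,052.16 + 31.19% × $5,000.00 = $2,611.66
Supplemental (33% flat on bonus): 33% × $16,800.00 = $5,544.00
Total regional income tax: $2,611.66 + $5,544.00 = $8,155.66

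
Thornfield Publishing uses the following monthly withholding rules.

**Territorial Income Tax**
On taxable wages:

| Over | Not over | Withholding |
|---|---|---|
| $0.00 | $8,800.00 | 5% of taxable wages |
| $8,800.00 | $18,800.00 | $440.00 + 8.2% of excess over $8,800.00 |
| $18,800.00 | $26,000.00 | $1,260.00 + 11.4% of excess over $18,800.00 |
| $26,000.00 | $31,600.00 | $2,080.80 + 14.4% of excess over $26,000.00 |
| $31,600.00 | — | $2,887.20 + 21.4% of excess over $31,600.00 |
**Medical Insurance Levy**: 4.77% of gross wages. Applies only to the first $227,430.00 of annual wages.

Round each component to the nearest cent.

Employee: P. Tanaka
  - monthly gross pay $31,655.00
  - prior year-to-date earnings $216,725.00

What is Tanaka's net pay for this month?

$28,245.40

Territorial Income Tax: taxable = $31,655.00
  $2,887.20 + 21.4% × ($31,655.00 − $31,600.00) = $2,887.20 + 21.4% × $55.00 = $2,898.97
Medical Insurance Levy: cap $227,430.00 − YTD $216,725.00 = $10,705.00 subject; 4.77% × $10,705.00 = $510.63
Total withheld: $2,898.97 + $510.63 = $3,409.60
Net pay: $31,655.00 − $3,409.60 = $28,245.40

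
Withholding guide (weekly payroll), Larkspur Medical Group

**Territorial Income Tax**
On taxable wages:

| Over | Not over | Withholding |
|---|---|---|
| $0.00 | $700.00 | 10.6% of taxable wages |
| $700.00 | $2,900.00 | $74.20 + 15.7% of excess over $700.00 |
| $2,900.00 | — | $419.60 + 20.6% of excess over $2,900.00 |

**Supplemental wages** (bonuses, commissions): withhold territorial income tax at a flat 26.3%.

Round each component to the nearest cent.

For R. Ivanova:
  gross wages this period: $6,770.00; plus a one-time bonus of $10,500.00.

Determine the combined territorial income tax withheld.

Territorial Income Tax: taxable = $6,770.00
  $419.60 + 20.6% × ($6,770.00 − $2,900.00) = $419.60 + 20.6% × $3,870.00 = $1,216.82
Supplemental (26.3% flat on bonus): 26.3% × $10,500.00 = $2,761.50
Total territorial income tax: $1,216.82 + $2,761.50 = $3,978.32

$3,978.32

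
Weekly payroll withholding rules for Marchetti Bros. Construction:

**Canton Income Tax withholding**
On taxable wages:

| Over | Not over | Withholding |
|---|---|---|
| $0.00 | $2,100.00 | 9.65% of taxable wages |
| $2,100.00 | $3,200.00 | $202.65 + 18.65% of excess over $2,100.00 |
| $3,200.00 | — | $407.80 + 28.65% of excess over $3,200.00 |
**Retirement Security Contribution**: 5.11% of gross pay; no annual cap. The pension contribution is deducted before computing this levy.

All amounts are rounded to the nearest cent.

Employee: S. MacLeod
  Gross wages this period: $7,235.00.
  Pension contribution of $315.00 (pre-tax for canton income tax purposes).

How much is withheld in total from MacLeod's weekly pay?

Canton Income Tax: taxable = $7,235.00 − $315.00 = $6,920.00
  $407.80 + 28.65% × ($6,920.00 − $3,200.00) = $407.80 + 28.65% × $3,720.00 = $1,473.58
Retirement Security Contribution: 5.11% × $6,920.00 = $353.61
Total: $1,473.58 + $353.61 = $1,827.19

$1,827.19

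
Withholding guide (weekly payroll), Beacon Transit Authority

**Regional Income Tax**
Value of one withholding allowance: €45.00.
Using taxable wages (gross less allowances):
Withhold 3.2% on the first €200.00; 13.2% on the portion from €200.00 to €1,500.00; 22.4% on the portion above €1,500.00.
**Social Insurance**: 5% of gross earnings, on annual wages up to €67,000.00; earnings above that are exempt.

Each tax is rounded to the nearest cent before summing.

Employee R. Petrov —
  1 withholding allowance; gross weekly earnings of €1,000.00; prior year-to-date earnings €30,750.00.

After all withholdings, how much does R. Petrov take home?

Regional Income Tax: taxable = €1,000.00 − 1×€45.00 = €955.00
  €6.40 + 13.2% × (€955.00 − €200.00) = €6.40 + 13.2% × €755.00 = €106.06
Social Insurance: 5% × €1,000.00 = €50.00
Total withheld: €106.06 + €50.00 = €156.06
Net pay: €1,000.00 − €156.06 = €843.94

€843.94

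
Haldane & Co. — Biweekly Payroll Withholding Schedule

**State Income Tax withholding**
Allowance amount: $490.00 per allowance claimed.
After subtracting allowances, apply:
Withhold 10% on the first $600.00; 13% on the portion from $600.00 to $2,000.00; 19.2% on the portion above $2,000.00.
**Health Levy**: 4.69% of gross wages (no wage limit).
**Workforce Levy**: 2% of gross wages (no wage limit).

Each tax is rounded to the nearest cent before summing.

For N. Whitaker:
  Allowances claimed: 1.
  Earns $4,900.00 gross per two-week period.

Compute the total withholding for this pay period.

State Income Tax: taxable = $4,900.00 − 1×$490.00 = $4,410.00
  $242.00 + 19.2% × ($4,410.00 − $2,000.00) = $242.00 + 19.2% × $2,410.00 = $704.72
Health Levy: 4.69% × $4,900.00 = $229.81
Workforce Levy: 2% × $4,900.00 = $98.00
Total: $704.72 + $229.81 + $98.00 = $1,032.53

$1,032.53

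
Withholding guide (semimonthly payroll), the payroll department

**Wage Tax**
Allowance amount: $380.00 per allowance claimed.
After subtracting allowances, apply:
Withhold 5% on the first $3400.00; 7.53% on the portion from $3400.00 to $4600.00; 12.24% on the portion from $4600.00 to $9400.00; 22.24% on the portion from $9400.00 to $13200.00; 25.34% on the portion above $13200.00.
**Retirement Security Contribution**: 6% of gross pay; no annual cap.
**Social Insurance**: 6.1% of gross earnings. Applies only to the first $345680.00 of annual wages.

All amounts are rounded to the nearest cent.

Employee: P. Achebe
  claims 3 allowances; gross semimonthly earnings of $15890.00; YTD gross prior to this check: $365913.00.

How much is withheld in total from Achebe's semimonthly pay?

$3039.17

Wage Tax: taxable = $15890.00 − 3×$380.00 = $14750.00
  $1693.00 + 25.34% × ($14750.00 − $13200.00) = $1693.00 + 25.34% × $1550.00 = $2085.77
Retirement Security Contribution: 6% × $15890.00 = $953.40
Social Insurance: YTD $365913.00 ≥ cap $345680.00 → $0.00
Total: $2085.77 + $953.40 + $0.00 = $3039.17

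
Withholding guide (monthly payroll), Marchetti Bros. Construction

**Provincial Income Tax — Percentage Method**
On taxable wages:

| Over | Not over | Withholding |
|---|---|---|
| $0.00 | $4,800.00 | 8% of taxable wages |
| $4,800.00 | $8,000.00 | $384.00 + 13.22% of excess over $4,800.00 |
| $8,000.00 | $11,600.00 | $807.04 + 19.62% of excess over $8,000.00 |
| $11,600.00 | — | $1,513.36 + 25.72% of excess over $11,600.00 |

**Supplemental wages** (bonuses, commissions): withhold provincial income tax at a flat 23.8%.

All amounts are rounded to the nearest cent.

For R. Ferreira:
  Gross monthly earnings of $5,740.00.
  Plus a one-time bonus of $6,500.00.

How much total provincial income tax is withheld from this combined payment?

$2,055.27

Provincial Income Tax: taxable = $5,740.00
  $384.00 + 13.22% × ($5,740.00 − $4,800.00) = $384.00 + 13.22% × $940.00 = $508.27
Supplemental (23.8% flat on bonus): 23.8% × $6,500.00 = $1,547.00
Total provincial income tax: $508.27 + $1,547.00 = $2,055.27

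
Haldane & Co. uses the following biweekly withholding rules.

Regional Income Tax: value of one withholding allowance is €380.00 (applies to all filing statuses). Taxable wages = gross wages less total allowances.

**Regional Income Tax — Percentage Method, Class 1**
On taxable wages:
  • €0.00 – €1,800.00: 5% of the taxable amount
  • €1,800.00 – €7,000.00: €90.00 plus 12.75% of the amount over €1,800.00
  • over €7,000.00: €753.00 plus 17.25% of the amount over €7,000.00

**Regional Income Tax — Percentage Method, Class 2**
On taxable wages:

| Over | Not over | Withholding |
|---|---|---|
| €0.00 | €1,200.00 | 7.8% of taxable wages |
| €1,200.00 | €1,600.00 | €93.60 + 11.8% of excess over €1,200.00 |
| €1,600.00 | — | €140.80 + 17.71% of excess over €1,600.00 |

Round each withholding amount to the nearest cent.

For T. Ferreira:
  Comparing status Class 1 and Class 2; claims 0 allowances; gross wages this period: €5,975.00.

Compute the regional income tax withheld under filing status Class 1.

Regional Income Tax (Class 1): taxable = €5,975.00
  €90.00 + 12.75% × (€5,975.00 − €1,800.00) = €90.00 + 12.75% × €4,175.00 = €622.31

€622.31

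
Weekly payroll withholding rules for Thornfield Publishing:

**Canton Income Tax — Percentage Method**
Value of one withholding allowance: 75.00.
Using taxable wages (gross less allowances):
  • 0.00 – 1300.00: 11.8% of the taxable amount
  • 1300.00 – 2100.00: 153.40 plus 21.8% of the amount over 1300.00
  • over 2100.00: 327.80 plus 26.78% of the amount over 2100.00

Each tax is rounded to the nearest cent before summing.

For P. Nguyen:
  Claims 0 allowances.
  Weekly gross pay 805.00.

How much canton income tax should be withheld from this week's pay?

94.99

Canton Income Tax: taxable = 805.00
  11.8% × 805.00 = 94.99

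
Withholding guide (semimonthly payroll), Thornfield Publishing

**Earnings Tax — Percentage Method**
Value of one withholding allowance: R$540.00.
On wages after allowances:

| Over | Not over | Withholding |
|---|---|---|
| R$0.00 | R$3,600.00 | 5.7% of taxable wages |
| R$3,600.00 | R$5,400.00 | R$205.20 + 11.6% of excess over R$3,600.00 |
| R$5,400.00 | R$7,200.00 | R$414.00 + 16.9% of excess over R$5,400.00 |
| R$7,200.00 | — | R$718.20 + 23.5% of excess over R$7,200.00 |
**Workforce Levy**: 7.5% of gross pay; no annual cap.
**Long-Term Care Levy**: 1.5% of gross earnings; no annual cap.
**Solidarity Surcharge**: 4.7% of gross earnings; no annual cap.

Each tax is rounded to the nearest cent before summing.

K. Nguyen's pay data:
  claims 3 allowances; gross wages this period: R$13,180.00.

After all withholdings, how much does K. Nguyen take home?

Earnings Tax: taxable = R$13,180.00 − 3×R$540.00 = R$11,560.00
  R$718.20 + 23.5% × (R$11,560.00 − R$7,200.00) = R$718.20 + 23.5% × R$4,360.00 = R$1,742.80
Workforce Levy: 7.5% × R$13,180.00 = R$988.50
Long-Term Care Levy: 1.5% × R$13,180.00 = R$197.70
Solidarity Surcharge: 4.7% × R$13,180.00 = R$619.46
Total withheld: R$1,742.80 + R$988.50 + R$197.70 + R$619.46 = R$3,548.46
Net pay: R$13,180.00 − R$3,548.46 = R$9,631.54

R$9,631.54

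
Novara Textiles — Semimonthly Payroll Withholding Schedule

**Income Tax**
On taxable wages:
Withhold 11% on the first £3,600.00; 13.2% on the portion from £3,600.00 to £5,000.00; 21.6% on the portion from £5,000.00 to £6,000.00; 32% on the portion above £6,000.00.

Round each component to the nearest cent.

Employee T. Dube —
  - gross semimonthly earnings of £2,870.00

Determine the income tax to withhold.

£315.70

Income Tax: taxable = £2,870.00
  11% × £2,870.00 = £315.70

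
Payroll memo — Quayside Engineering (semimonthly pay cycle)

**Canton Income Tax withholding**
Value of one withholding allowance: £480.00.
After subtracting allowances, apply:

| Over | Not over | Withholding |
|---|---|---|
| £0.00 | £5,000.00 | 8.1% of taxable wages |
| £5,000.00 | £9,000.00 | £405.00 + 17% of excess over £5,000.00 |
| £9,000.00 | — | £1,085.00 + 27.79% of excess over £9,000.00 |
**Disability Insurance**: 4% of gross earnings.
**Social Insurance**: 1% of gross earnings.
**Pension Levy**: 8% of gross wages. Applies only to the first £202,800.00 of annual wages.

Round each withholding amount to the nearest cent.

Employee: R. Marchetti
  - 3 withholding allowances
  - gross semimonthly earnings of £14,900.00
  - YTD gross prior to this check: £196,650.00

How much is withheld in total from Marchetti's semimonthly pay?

Canton Income Tax: taxable = £14,900.00 − 3×£480.00 = £13,460.00
  £1,085.00 + 27.79% × (£13,460.00 − £9,000.00) = £1,085.00 + 27.79% × £4,460.00 = £2,324.43
Disability Insurance: 4% × £14,900.00 = £596.00
Social Insurance: 1% × £14,900.00 = £149.00
Pension Levy: cap £202,800.00 − YTD £196,650.00 = £6,150.00 subject; 8% × £6,150.00 = £492.00
Total: £2,324.43 + £596.00 + £149.00 + £492.00 = £3,561.43

£3,561.43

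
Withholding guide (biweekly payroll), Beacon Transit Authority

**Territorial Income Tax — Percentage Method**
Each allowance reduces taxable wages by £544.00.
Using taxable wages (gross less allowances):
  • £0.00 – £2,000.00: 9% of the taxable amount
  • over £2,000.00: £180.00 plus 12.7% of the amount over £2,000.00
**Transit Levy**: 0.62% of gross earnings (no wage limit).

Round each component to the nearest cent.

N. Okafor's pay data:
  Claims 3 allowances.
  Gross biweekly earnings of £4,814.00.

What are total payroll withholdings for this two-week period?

£359.96

Territorial Income Tax: taxable = £4,814.00 − 3×£544.00 = £3,182.00
  £180.00 + 12.7% × (£3,182.00 − £2,000.00) = £180.00 + 12.7% × £1,182.00 = £330.11
Transit Levy: 0.62% × £4,814.00 = £29.85
Total: £330.11 + £29.85 = £359.96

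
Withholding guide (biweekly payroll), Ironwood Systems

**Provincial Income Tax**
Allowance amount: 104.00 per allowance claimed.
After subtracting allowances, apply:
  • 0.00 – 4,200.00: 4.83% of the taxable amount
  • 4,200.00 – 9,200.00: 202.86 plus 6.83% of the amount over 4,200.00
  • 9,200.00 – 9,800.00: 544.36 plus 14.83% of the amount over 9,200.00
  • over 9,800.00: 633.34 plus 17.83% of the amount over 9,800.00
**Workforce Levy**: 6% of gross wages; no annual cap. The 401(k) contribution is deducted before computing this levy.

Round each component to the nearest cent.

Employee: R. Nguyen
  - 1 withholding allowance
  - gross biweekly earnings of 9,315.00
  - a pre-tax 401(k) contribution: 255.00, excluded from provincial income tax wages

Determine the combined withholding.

1,071.29

Provincial Income Tax: taxable = 9,315.00 − 255.00 − 1×104.00 = 8,956.00
  202.86 + 6.83% × (8,956.00 − 4,200.00) = 202.86 + 6.83% × 4,756.00 = 527.69
Workforce Levy: 6% × 9,060.00 = 543.60
Total: 527.69 + 543.60 = 1,071.29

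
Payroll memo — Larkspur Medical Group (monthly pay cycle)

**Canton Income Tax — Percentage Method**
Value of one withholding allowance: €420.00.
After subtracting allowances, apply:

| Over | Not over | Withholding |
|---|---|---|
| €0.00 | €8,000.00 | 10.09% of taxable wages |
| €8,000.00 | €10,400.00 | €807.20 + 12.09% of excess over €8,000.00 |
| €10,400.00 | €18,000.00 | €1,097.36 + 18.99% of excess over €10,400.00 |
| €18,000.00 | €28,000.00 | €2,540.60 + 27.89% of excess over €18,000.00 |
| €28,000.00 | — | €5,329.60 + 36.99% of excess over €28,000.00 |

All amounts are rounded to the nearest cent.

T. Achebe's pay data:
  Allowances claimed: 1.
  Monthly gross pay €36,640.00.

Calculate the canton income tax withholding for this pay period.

Canton Income Tax: taxable = €36,640.00 − 1×€420.00 = €36,220.00
  €5,329.60 + 36.99% × (€36,220.00 − €28,000.00) = €5,329.60 + 36.99% × €8,220.00 = €8,370.18

€8,370.18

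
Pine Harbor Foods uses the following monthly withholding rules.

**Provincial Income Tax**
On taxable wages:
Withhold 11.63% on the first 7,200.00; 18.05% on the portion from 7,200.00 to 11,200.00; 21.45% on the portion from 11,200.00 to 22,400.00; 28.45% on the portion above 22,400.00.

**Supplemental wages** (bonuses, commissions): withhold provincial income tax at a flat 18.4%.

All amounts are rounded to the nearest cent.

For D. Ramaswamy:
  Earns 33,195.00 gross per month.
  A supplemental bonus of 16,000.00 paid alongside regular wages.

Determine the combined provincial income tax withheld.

9,976.94

Provincial Income Tax: taxable = 33,195.00
  3,961.76 + 28.45% × (33,195.00 − 22,400.00) = 3,961.76 + 28.45% × 10,795.00 = 7,032.94
Supplemental (18.4% flat on bonus): 18.4% × 16,000.00 = 2,944.00
Total provincial income tax: 7,032.94 + 2,944.00 = 9,976.94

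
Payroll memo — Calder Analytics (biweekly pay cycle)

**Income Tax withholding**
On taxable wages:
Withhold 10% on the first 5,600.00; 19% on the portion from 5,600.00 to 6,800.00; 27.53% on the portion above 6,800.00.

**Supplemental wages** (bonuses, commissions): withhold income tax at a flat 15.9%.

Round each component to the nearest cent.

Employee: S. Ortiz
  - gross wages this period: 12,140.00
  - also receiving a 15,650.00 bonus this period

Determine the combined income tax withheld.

4,746.45

Income Tax: taxable = 12,140.00
  788.00 + 27.53% × (12,140.00 − 6,800.00) = 788.00 + 27.53% × 5,340.00 = 2,258.10
Supplemental (15.9% flat on bonus): 15.9% × 15,650.00 = 2,488.35
Total income tax: 2,258.10 + 2,488.35 = 4,746.45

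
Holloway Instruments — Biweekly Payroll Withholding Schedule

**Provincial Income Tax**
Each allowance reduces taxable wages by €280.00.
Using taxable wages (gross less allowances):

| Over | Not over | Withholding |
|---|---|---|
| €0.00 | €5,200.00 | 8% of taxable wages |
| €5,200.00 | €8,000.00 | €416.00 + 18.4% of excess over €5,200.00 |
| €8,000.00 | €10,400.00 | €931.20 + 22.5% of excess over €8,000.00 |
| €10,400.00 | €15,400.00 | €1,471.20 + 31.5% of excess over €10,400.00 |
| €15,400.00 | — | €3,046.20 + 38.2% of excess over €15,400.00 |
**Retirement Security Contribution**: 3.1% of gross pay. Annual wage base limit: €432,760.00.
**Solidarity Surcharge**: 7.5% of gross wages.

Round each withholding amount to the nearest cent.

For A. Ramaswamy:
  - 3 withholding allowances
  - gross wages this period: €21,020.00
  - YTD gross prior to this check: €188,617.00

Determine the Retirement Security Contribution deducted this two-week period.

Retirement Security Contribution: 3.1% × €21,020.00 = €651.62

€651.62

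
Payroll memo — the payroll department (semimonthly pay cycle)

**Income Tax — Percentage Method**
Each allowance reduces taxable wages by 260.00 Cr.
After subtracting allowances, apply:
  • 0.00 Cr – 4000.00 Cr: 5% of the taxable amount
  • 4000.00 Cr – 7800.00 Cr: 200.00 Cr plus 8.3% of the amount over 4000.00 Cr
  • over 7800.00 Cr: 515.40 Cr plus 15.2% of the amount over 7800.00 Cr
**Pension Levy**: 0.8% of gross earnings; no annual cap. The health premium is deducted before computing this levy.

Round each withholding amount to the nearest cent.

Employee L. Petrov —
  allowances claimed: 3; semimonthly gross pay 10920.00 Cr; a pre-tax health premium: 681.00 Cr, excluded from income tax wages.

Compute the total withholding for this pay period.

Income Tax: taxable = 10920.00 Cr − 681.00 Cr − 3×260.00 Cr = 9459.00 Cr
  515.40 Cr + 15.2% × (9459.00 Cr − 7800.00 Cr) = 515.40 Cr + 15.2% × 1659.00 Cr = 767.57 Cr
Pension Levy: 0.8% × 10239.00 Cr = 81.91 Cr
Total: 767.57 Cr + 81.91 Cr = 849.48 Cr

849.48 Cr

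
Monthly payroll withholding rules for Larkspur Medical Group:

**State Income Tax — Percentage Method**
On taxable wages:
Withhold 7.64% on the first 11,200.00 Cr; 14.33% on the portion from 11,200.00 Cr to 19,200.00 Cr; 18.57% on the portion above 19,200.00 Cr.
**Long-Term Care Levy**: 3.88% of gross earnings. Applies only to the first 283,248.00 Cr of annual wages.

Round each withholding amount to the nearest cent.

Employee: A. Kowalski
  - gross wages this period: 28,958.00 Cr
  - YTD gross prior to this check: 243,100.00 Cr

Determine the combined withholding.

4,937.71 Cr

State Income Tax: taxable = 28,958.00 Cr
  2,002.08 Cr + 18.57% × (28,958.00 Cr − 19,200.00 Cr) = 2,002.08 Cr + 18.57% × 9,758.00 Cr = 3,814.14 Cr
Long-Term Care Levy: 3.88% × 28,958.00 Cr = 1,123.57 Cr
Total: 3,814.14 Cr + 1,123.57 Cr = 4,937.71 Cr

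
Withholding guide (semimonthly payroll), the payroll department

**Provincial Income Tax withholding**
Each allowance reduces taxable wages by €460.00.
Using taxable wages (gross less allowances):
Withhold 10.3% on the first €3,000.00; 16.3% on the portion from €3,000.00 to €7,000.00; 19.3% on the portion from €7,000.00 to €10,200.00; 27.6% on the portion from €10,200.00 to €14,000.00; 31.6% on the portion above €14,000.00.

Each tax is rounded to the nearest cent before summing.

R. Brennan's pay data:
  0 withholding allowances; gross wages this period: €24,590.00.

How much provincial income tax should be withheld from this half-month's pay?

€5,973.84

Provincial Income Tax: taxable = €24,590.00
  €2,627.40 + 31.6% × (€24,590.00 − €14,000.00) = €2,627.40 + 31.6% × €10,590.00 = €5,973.84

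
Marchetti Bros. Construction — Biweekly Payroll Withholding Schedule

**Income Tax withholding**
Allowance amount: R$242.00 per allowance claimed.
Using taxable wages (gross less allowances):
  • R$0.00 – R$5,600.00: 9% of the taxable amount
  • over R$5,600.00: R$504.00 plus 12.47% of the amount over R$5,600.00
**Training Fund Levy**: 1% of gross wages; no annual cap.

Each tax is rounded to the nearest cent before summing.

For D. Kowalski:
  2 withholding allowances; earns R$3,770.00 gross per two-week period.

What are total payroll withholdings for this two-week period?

Income Tax: taxable = R$3,770.00 − 2×R$242.00 = R$3,286.00
  9% × R$3,286.00 = R$295.74
Training Fund Levy: 1% × R$3,770.00 = R$37.70
Total: R$295.74 + R$37.70 = R$333.44

R$333.44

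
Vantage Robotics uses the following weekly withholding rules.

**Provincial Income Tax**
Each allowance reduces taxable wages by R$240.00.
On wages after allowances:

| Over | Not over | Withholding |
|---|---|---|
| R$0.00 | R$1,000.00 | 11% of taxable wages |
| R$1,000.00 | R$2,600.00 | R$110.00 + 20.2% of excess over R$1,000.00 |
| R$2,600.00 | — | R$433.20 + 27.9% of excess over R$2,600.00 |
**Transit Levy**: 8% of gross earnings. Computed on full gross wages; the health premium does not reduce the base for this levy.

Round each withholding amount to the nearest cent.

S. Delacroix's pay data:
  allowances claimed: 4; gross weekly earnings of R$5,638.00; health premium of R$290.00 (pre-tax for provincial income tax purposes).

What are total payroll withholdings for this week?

R$1,383.09

Provincial Income Tax: taxable = R$5,638.00 − R$290.00 − 4×R$240.00 = R$4,388.00
  R$433.20 + 27.9% × (R$4,388.00 − R$2,600.00) = R$433.20 + 27.9% × R$1,788.00 = R$932.05
Transit Levy: 8% × R$5,638.00 = R$451.04
Total: R$932.05 + R$451.04 = R$1,383.09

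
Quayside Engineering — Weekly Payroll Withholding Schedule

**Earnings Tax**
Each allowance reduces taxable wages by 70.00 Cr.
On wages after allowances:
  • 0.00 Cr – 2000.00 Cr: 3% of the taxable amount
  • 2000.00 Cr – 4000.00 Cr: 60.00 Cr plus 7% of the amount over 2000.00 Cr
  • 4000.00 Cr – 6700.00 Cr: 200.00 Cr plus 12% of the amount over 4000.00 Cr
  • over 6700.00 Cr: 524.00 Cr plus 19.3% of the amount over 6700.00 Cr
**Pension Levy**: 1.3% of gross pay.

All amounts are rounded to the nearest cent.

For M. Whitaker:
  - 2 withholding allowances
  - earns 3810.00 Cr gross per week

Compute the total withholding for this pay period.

226.43 Cr

Earnings Tax: taxable = 3810.00 Cr − 2×70.00 Cr = 3670.00 Cr
  60.00 Cr + 7% × (3670.00 Cr − 2000.00 Cr) = 60.00 Cr + 7% × 1670.00 Cr = 176.90 Cr
Pension Levy: 1.3% × 3810.00 Cr = 49.53 Cr
Total: 176.90 Cr + 49.53 Cr = 226.43 Cr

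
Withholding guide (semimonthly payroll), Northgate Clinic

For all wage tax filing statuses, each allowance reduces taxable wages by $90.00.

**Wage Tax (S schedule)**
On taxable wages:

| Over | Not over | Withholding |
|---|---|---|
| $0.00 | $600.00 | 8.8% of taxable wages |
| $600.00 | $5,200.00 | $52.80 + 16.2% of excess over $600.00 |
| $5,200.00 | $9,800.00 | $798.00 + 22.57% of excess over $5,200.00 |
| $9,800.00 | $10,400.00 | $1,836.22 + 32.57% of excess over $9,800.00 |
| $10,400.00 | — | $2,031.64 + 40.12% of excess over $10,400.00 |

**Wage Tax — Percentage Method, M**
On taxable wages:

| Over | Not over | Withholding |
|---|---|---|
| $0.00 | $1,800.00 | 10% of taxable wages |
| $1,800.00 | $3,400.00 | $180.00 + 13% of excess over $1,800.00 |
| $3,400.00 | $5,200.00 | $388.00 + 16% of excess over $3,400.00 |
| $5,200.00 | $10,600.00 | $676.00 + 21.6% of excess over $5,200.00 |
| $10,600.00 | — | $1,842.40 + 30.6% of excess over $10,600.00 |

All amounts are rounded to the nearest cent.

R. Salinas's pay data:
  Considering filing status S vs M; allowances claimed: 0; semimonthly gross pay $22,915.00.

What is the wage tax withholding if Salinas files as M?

Wage Tax (M): taxable = $22,915.00
  $1,842.40 + 30.6% × ($22,915.00 − $10,600.00) = $1,842.40 + 30.6% × $12,315.00 = $5,610.79

$5,610.79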